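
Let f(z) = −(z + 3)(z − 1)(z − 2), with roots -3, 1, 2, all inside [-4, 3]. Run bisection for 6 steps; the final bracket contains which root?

m = -0.5, f(m) = -9.375 (−); new bracket [-4, -0.5]
m = -2.25, f(m) = -10.359375 (−); new bracket [-4, -2.25]
m = -3.125, f(m) = 2.642578 (+); new bracket [-3.125, -2.25]
m = -2.6875, f(m) = -5.4016 (−); new bracket [-3.125, -2.6875]
m = -2.90625, f(m) = -1.7967 (−); new bracket [-3.125, -2.90625]
m = -3.015625, f(m) = 0.3147 (+); new bracket [-3.015625, -2.90625]

-3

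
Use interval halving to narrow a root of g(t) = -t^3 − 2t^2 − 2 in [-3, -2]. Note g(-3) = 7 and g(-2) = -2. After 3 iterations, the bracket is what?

[-2.375, -2.25]

midpoint -2.5: g = 1.125 > 0 → [-2.5, -2]
midpoint -2.25: g = -0.734375 < 0 → [-2.5, -2.25]
midpoint -2.375: g = 0.115234 > 0 → [-2.375, -2.25]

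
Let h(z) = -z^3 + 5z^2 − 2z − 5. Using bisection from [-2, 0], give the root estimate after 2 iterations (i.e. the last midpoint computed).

-0.5

midpoint -1: h = 3 > 0 → [-1, 0]
midpoint -0.5: h = -2.625 < 0 → [-1, -0.5]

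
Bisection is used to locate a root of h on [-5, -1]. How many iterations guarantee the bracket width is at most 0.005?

Width after n steps is 4/2^n. Need 2^n ≥ 4/0.005 = 800.
2^9 = 512 < 800 ≤ 2^10 = 1024, so n = 10.

10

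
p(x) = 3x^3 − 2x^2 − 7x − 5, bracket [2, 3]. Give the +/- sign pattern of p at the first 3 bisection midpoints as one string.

++-

p(2.5) = 11.875 > 0, so the root lies in [2, 2.5]
p(2.25) = 3.296875 > 0, so the root lies in [2, 2.25]
p(2.125) = -0.119141 < 0, so the root lies in [2.125, 2.25]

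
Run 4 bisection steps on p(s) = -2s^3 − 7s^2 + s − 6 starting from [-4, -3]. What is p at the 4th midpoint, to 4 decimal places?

midpoint -3.5: p = -9.5 < 0 → [-4, -3.5]
midpoint -3.75: p = -2.71875 < 0 → [-4, -3.75]
midpoint -3.875: p = 1.386719 > 0 → [-3.875, -3.75]
midpoint -3.8125: p = -0.728 < 0 → [-3.875, -3.8125]

-0.7280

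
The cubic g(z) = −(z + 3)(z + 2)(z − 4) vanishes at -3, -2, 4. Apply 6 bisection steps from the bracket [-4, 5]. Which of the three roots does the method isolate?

midpoint 0.5: g = 30.625 > 0 → [0.5, 5]
midpoint 2.75: g = 34.140625 > 0 → [2.75, 5]
midpoint 3.875: g = 5.048828 > 0 → [3.875, 5]
midpoint 4.4375: g = -20.947 < 0 → [3.875, 4.4375]
midpoint 4.15625: g = -6.8837 < 0 → [3.875, 4.15625]
midpoint 4.015625: g = -0.6594 < 0 → [3.875, 4.015625]

4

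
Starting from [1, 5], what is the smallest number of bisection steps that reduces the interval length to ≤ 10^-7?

Width after n steps is 4/2^n. Need 2^n ≥ 4/10^-7 = 40000000.
2^25 = 33554432 < 40000000 ≤ 2^26 = 67108864, so n = 26.

26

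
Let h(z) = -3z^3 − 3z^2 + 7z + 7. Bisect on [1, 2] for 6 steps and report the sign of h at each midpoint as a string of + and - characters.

+----+

m = 1.5, h(m) = 0.625 (+); new bracket [1.5, 2]
m = 1.75, h(m) = -6.015625 (−); new bracket [1.5, 1.75]
m = 1.625, h(m) = -2.419922 (−); new bracket [1.5, 1.625]
m = 1.5625, h(m) = -0.8308 (−); new bracket [1.5, 1.5625]
m = 1.53125, h(m) = -0.0865 (−); new bracket [1.5, 1.53125]
m = 1.515625, h(m) = 0.2733 (+); new bracket [1.515625, 1.53125]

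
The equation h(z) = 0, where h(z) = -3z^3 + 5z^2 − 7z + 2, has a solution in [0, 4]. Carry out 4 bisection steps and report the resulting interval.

h(2) = -16 < 0, so the root lies in [0, 2]
h(1) = -3 < 0, so the root lies in [0, 1]
h(0.5) = -0.625 < 0, so the root lies in [0, 0.5]
h(0.25) = 0.5156 > 0, so the root lies in [0.25, 0.5]

[0.25, 0.5]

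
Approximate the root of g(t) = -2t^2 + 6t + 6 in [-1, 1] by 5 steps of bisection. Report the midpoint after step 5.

g(0) = 6 > 0, so the root lies in [-1, 0]
g(-0.5) = 2.5 > 0, so the root lies in [-1, -0.5]
g(-0.75) = 0.375 > 0, so the root lies in [-1, -0.75]
g(-0.875) = -0.7812 < 0, so the root lies in [-0.875, -0.75]
g(-0.8125) = -0.1953 < 0, so the root lies in [-0.8125, -0.75]

-0.8125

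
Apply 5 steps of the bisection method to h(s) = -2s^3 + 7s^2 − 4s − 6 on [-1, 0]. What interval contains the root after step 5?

[-0.65625, -0.625]

m = -0.5, h(m) = -2 (−); new bracket [-1, -0.5]
m = -0.75, h(m) = 1.78125 (+); new bracket [-0.75, -0.5]
m = -0.625, h(m) = -0.277344 (−); new bracket [-0.75, -0.625]
m = -0.6875, h(m) = 0.7085 (+); new bracket [-0.6875, -0.625]
m = -0.65625, h(m) = 0.2049 (+); new bracket [-0.65625, -0.625]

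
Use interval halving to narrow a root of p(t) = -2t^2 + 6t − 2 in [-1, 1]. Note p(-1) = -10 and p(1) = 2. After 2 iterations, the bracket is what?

midpoint 0: p = -2 < 0 → [0, 1]
midpoint 0.5: p = 0.5 > 0 → [0, 0.5]

[0, 0.5]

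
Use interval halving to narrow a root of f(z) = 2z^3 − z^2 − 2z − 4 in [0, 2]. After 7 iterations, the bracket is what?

[1.734375, 1.75]

midpoint 1: f = -5 < 0 → [1, 2]
midpoint 1.5: f = -2.5 < 0 → [1.5, 2]
midpoint 1.75: f = 0.15625 > 0 → [1.5, 1.75]
midpoint 1.625: f = -1.3086 < 0 → [1.625, 1.75]
midpoint 1.6875: f = -0.6118 < 0 → [1.6875, 1.75]
midpoint 1.71875: f = -0.2369 < 0 → [1.71875, 1.75]
midpoint 1.734375: f = -0.0426 < 0 → [1.734375, 1.75]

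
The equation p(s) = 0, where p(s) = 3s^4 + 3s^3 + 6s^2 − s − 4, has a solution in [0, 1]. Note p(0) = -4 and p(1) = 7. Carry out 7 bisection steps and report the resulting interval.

[0.6953125, 0.703125]

midpoint 0.5: p = -2.4375 < 0 → [0.5, 1]
midpoint 0.75: p = 0.839844 > 0 → [0.5, 0.75]
midpoint 0.625: p = -1.091064 < 0 → [0.625, 0.75]
midpoint 0.6875: p = -0.2065 < 0 → [0.6875, 0.75]
midpoint 0.71875: p = 0.2954 > 0 → [0.6875, 0.71875]
midpoint 0.703125: p = 0.0393 > 0 → [0.6875, 0.703125]
midpoint 0.6953125: p = -0.0849 < 0 → [0.6953125, 0.703125]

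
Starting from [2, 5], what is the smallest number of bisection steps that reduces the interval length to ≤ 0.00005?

Width after n steps is 3/2^n. Need 2^n ≥ 3/0.00005 = 60000.
2^15 = 32768 < 60000 ≤ 2^16 = 65536, so n = 16.

16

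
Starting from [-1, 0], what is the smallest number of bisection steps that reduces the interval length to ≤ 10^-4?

14

Width after n steps is 1/2^n. Need 2^n ≥ 1/10^-4 = 10000.
2^13 = 8192 < 10000 ≤ 2^14 = 16384, so n = 14.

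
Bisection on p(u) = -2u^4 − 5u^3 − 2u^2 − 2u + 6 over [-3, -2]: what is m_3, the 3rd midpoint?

-2.375

p(-2.5) = -1.5 < 0, so the root lies in [-2.5, -2]
p(-2.25) = 6.070312 > 0, so the root lies in [-2.5, -2.25]
p(-2.375) = 2.817871 > 0, so the root lies in [-2.5, -2.375]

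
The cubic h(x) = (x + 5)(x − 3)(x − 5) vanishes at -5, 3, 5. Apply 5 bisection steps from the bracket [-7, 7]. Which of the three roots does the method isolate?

x = 0 gives h = 75, positive; keep [-7, 0]
x = -3.5 gives h = 82.875, positive; keep [-7, -3.5]
x = -5.25 gives h = -21.140625, negative; keep [-5.25, -3.5]
x = -4.375 gives h = 43.2129, positive; keep [-5.25, -4.375]
x = -4.8125 gives h = 14.3738, positive; keep [-5.25, -4.8125]

-5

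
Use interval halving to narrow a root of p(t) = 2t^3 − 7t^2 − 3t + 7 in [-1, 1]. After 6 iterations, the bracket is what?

p(0) = 7 > 0, so the root lies in [0, 1]
p(0.5) = 4 > 0, so the root lies in [0.5, 1]
p(0.75) = 1.65625 > 0, so the root lies in [0.75, 1]
p(0.875) = 0.3555 > 0, so the root lies in [0.875, 1]
p(0.9375) = -0.3169 < 0, so the root lies in [0.875, 0.9375]
p(0.90625) = 0.0208 > 0, so the root lies in [0.90625, 0.9375]

[0.90625, 0.9375]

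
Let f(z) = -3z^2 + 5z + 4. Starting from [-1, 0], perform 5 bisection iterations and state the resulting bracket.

m = -0.5, f(m) = 0.75 (+); new bracket [-1, -0.5]
m = -0.75, f(m) = -1.4375 (−); new bracket [-0.75, -0.5]
m = -0.625, f(m) = -0.296875 (−); new bracket [-0.625, -0.5]
m = -0.5625, f(m) = 0.2383 (+); new bracket [-0.625, -0.5625]
m = -0.59375, f(m) = -0.0264 (−); new bracket [-0.59375, -0.5625]

[-0.59375, -0.5625]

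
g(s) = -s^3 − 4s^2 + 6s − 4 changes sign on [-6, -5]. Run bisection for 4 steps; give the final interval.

m = -5.5, g(m) = 8.375 (+); new bracket [-5.5, -5]
m = -5.25, g(m) = -1.046875 (−); new bracket [-5.5, -5.25]
m = -5.375, g(m) = 3.474609 (+); new bracket [-5.375, -5.25]
m = -5.3125, g(m) = 1.1672 (+); new bracket [-5.3125, -5.25]

[-5.3125, -5.25]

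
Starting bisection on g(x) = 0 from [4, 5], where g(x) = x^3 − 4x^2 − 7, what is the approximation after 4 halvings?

m = 4.5, g(m) = 3.125 (+); new bracket [4, 4.5]
m = 4.25, g(m) = -2.484375 (−); new bracket [4.25, 4.5]
m = 4.375, g(m) = 0.177734 (+); new bracket [4.25, 4.375]
m = 4.3125, g(m) = -1.1882 (−); new bracket [4.3125, 4.375]

4.3125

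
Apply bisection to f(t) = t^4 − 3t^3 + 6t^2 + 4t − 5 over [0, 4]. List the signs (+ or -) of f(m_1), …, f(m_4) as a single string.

++-+

midpoint 2: f = 19 > 0 → [0, 2]
midpoint 1: f = 3 > 0 → [0, 1]
midpoint 0.5: f = -1.8125 < 0 → [0.5, 1]
midpoint 0.75: f = 0.4258 > 0 → [0.5, 0.75]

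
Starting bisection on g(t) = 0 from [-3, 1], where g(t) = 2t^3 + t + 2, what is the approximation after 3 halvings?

-0.5

m = -1, g(m) = -1 (−); new bracket [-1, 1]
m = 0, g(m) = 2 (+); new bracket [-1, 0]
m = -0.5, g(m) = 1.25 (+); new bracket [-1, -0.5]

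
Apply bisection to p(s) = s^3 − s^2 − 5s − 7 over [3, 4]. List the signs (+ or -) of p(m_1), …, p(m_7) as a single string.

s = 3.5 gives p = 6.125, positive; keep [3, 3.5]
s = 3.25 gives p = 0.515625, positive; keep [3, 3.25]
s = 3.125 gives p = -1.873047, negative; keep [3.125, 3.25]
s = 3.1875 gives p = -0.7122, negative; keep [3.1875, 3.25]
s = 3.21875 gives p = -0.1067, negative; keep [3.21875, 3.25]
s = 3.234375 gives p = 0.2023, positive; keep [3.21875, 3.234375]
s = 3.2265625 gives p = 0.0473, positive; keep [3.21875, 3.2265625]

++---++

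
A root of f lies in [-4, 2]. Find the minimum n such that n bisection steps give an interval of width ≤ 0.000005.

Width after n steps is 6/2^n. Need 2^n ≥ 6/0.000005 = 1200000.
2^20 = 1048576 < 1200000 ≤ 2^21 = 2097152, so n = 21.

21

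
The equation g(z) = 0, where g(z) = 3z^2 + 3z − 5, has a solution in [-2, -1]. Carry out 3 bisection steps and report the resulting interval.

[-2, -1.875]

midpoint -1.5: g = -2.75 < 0 → [-2, -1.5]
midpoint -1.75: g = -1.0625 < 0 → [-2, -1.75]
midpoint -1.875: g = -0.078125 < 0 → [-2, -1.875]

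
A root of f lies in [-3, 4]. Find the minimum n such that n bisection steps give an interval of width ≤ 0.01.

10

Width after n steps is 7/2^n. Need 2^n ≥ 7/0.01 = 700.
2^9 = 512 < 700 ≤ 2^10 = 1024, so n = 10.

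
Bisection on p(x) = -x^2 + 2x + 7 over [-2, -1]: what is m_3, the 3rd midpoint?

midpoint -1.5: p = 1.75 > 0 → [-2, -1.5]
midpoint -1.75: p = 0.4375 > 0 → [-2, -1.75]
midpoint -1.875: p = -0.265625 < 0 → [-1.875, -1.75]

-1.875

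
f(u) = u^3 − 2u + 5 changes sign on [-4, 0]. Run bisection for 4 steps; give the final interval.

m = -2, f(m) = 1 (+); new bracket [-4, -2]
m = -3, f(m) = -16 (−); new bracket [-3, -2]
m = -2.5, f(m) = -5.625 (−); new bracket [-2.5, -2]
m = -2.25, f(m) = -1.8906 (−); new bracket [-2.25, -2]

[-2.25, -2]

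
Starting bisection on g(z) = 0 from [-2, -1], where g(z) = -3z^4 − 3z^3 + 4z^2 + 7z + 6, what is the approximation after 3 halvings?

midpoint -1.5: g = -0.5625 < 0 → [-1.5, -1]
midpoint -1.25: g = 2.035156 > 0 → [-1.5, -1.25]
midpoint -1.375: g = 1.012939 > 0 → [-1.5, -1.375]

-1.375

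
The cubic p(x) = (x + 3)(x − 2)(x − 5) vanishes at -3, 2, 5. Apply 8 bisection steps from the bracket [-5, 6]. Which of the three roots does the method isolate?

m = 0.5, p(m) = 23.625 (+); new bracket [-5, 0.5]
m = -2.25, p(m) = 23.109375 (+); new bracket [-5, -2.25]
m = -3.625, p(m) = -30.322266 (−); new bracket [-3.625, -2.25]
m = -2.9375, p(m) = 2.4495 (+); new bracket [-3.625, -2.9375]
m = -3.28125, p(m) = -12.3006 (−); new bracket [-3.28125, -2.9375]
m = -3.109375, p(m) = -4.5318 (−); new bracket [-3.109375, -2.9375]
m = -3.0234375, p(m) = -0.9447 (−); new bracket [-3.0234375, -2.9375]
m = -2.98046875, p(m) = 0.7763 (+); new bracket [-3.0234375, -2.98046875]

-3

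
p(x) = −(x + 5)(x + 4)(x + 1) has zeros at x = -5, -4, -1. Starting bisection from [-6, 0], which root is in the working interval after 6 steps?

-1

x = -3 gives p = 4, positive; keep [-3, 0]
x = -1.5 gives p = 4.375, positive; keep [-1.5, 0]
x = -0.75 gives p = -3.453125, negative; keep [-1.5, -0.75]
x = -1.125 gives p = 1.3926, positive; keep [-1.125, -0.75]
x = -0.9375 gives p = -0.7776, negative; keep [-1.125, -0.9375]
x = -1.03125 gives p = 0.3682, positive; keep [-1.03125, -0.9375]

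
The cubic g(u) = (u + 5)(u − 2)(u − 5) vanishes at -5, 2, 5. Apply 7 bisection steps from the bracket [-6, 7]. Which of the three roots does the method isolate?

midpoint 0.5: g = 37.125 > 0 → [-6, 0.5]
midpoint -2.75: g = 82.828125 > 0 → [-6, -2.75]
midpoint -4.375: g = 37.353516 > 0 → [-6, -4.375]
midpoint -5.1875: g = -13.7292 < 0 → [-5.1875, -4.375]
midpoint -4.78125: g = 14.5095 > 0 → [-5.1875, -4.78125]
midpoint -4.984375: g = 1.0896 > 0 → [-5.1875, -4.984375]
midpoint -5.0859375: g = -6.1418 < 0 → [-5.0859375, -4.984375]

-5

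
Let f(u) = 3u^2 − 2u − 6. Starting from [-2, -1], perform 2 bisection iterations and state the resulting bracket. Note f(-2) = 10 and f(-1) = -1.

[-1.25, -1]

midpoint -1.5: f = 3.75 > 0 → [-1.5, -1]
midpoint -1.25: f = 1.1875 > 0 → [-1.25, -1]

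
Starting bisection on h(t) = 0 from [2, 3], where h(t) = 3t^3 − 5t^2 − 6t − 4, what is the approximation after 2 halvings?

2.75

midpoint 2.5: h = -3.375 < 0 → [2.5, 3]
midpoint 2.75: h = 4.078125 > 0 → [2.5, 2.75]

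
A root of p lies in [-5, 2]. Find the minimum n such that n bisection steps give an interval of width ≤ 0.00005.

18

Width after n steps is 7/2^n. Need 2^n ≥ 7/0.00005 = 140000.
2^17 = 131072 < 140000 ≤ 2^18 = 262144, so n = 18.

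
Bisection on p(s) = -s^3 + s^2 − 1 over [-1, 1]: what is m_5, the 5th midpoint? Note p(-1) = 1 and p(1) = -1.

-0.8125

midpoint 0: p = -1 < 0 → [-1, 0]
midpoint -0.5: p = -0.625 < 0 → [-1, -0.5]
midpoint -0.75: p = -0.015625 < 0 → [-1, -0.75]
midpoint -0.875: p = 0.4355 > 0 → [-0.875, -0.75]
midpoint -0.8125: p = 0.1965 > 0 → [-0.8125, -0.75]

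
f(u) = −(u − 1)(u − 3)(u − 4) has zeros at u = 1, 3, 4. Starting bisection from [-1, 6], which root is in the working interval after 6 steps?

1

m = 2.5, f(m) = -1.125 (−); new bracket [-1, 2.5]
m = 0.75, f(m) = 1.828125 (+); new bracket [0.75, 2.5]
m = 1.625, f(m) = -2.041016 (−); new bracket [0.75, 1.625]
m = 1.1875, f(m) = -0.9558 (−); new bracket [0.75, 1.1875]
m = 0.96875, f(m) = 0.1924 (+); new bracket [0.96875, 1.1875]
m = 1.078125, f(m) = -0.4387 (−); new bracket [0.96875, 1.078125]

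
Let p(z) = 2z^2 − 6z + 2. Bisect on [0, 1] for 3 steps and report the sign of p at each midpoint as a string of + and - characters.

-++

midpoint 0.5: p = -0.5 < 0 → [0, 0.5]
midpoint 0.25: p = 0.625 > 0 → [0.25, 0.5]
midpoint 0.375: p = 0.03125 > 0 → [0.375, 0.5]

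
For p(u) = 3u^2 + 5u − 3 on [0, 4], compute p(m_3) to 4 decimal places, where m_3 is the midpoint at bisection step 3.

midpoint 2: p = 19 > 0 → [0, 2]
midpoint 1: p = 5 > 0 → [0, 1]
midpoint 0.5: p = 0.25 > 0 → [0, 0.5]

0.2500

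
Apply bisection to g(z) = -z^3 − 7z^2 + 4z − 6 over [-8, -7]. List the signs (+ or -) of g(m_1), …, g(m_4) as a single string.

m = -7.5, g(m) = -7.875 (−); new bracket [-8, -7.5]
m = -7.75, g(m) = 8.046875 (+); new bracket [-7.75, -7.5]
m = -7.625, g(m) = -0.162109 (−); new bracket [-7.75, -7.625]
m = -7.6875, g(m) = 3.8796 (+); new bracket [-7.6875, -7.625]

-+-+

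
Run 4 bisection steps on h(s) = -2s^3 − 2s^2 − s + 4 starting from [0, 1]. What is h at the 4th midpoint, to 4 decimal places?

m = 0.5, h(m) = 2.75 (+); new bracket [0.5, 1]
m = 0.75, h(m) = 1.28125 (+); new bracket [0.75, 1]
m = 0.875, h(m) = 0.253906 (+); new bracket [0.875, 1]
m = 0.9375, h(m) = -0.3433 (−); new bracket [0.875, 0.9375]

-0.3433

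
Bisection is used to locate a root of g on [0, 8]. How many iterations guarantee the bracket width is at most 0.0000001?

27

Width after n steps is 8/2^n. Need 2^n ≥ 8/0.0000001 = 80000000.
2^26 = 67108864 < 80000000 ≤ 2^27 = 134217728, so n = 27.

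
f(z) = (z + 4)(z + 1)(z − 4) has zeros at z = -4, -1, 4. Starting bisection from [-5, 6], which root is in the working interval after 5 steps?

f(0.5) = -23.625 < 0, so the root lies in [0.5, 6]
f(3.25) = -23.109375 < 0, so the root lies in [3.25, 6]
f(4.625) = 30.322266 > 0, so the root lies in [3.25, 4.625]
f(3.9375) = -2.4495 < 0, so the root lies in [3.9375, 4.625]
f(4.28125) = 12.3006 > 0, so the root lies in [3.9375, 4.28125]

4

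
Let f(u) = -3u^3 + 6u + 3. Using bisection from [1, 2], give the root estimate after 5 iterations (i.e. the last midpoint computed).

m = 1.5, f(m) = 1.875 (+); new bracket [1.5, 2]
m = 1.75, f(m) = -2.578125 (−); new bracket [1.5, 1.75]
m = 1.625, f(m) = -0.123047 (−); new bracket [1.5, 1.625]
m = 1.5625, f(m) = 0.9309 (+); new bracket [1.5625, 1.625]
m = 1.59375, f(m) = 0.4179 (+); new bracket [1.59375, 1.625]

1.59375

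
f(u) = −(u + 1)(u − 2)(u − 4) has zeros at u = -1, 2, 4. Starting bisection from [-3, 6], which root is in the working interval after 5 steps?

m = 1.5, f(m) = -3.125 (−); new bracket [-3, 1.5]
m = -0.75, f(m) = -3.265625 (−); new bracket [-3, -0.75]
m = -1.875, f(m) = 19.919922 (+); new bracket [-1.875, -0.75]
m = -1.3125, f(m) = 5.4993 (+); new bracket [-1.3125, -0.75]
m = -1.03125, f(m) = 0.4766 (+); new bracket [-1.03125, -0.75]

-1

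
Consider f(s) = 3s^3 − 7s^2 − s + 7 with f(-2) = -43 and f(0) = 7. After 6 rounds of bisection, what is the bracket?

f(-1) = -2 < 0, so the root lies in [-1, 0]
f(-0.5) = 5.375 > 0, so the root lies in [-1, -0.5]
f(-0.75) = 2.546875 > 0, so the root lies in [-1, -0.75]
f(-0.875) = 0.5059 > 0, so the root lies in [-1, -0.875]
f(-0.9375) = -0.6868 < 0, so the root lies in [-0.9375, -0.875]
f(-0.90625) = -0.0757 < 0, so the root lies in [-0.90625, -0.875]

[-0.90625, -0.875]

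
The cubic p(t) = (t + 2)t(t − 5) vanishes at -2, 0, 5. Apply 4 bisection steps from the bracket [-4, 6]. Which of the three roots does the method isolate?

5

m = 1, p(m) = -12 (−); new bracket [1, 6]
m = 3.5, p(m) = -28.875 (−); new bracket [3.5, 6]
m = 4.75, p(m) = -8.015625 (−); new bracket [4.75, 6]
m = 5.375, p(m) = 14.8652 (+); new bracket [4.75, 5.375]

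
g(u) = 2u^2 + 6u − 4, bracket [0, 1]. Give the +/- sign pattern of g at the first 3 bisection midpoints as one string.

-++

g(0.5) = -0.5 < 0, so the root lies in [0.5, 1]
g(0.75) = 1.625 > 0, so the root lies in [0.5, 0.75]
g(0.625) = 0.53125 > 0, so the root lies in [0.5, 0.625]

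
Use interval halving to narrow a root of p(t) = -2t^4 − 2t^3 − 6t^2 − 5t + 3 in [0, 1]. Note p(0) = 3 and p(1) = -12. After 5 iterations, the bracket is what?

[0.375, 0.40625]

midpoint 0.5: p = -1.375 < 0 → [0, 0.5]
midpoint 0.25: p = 1.335938 > 0 → [0.25, 0.5]
midpoint 0.375: p = 0.13623 > 0 → [0.375, 0.5]
midpoint 0.4375: p = -0.5767 < 0 → [0.375, 0.4375]
midpoint 0.40625: p = -0.2101 < 0 → [0.375, 0.40625]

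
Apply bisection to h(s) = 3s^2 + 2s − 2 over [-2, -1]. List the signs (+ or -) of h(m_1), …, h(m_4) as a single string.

midpoint -1.5: h = 1.75 > 0 → [-1.5, -1]
midpoint -1.25: h = 0.1875 > 0 → [-1.25, -1]
midpoint -1.125: h = -0.453125 < 0 → [-1.25, -1.125]
midpoint -1.1875: h = -0.1445 < 0 → [-1.25, -1.1875]

++--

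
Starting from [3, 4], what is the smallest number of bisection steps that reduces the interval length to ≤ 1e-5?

Width after n steps is 1/2^n. Need 2^n ≥ 1/1e-5 = 100000.
2^16 = 65536 < 100000 ≤ 2^17 = 131072, so n = 17.

17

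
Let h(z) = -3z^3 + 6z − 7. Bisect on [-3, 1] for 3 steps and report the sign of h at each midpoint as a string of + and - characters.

-+-

m = -1, h(m) = -10 (−); new bracket [-3, -1]
m = -2, h(m) = 5 (+); new bracket [-2, -1]
m = -1.5, h(m) = -5.875 (−); new bracket [-2, -1.5]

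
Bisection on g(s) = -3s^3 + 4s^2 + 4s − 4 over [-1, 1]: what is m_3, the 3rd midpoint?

midpoint 0: g = -4 < 0 → [0, 1]
midpoint 0.5: g = -1.375 < 0 → [0.5, 1]
midpoint 0.75: g = -0.015625 < 0 → [0.75, 1]

0.75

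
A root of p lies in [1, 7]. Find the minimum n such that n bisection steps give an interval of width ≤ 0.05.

7

Width after n steps is 6/2^n. Need 2^n ≥ 6/0.05 = 120.
2^6 = 64 < 120 ≤ 2^7 = 128, so n = 7.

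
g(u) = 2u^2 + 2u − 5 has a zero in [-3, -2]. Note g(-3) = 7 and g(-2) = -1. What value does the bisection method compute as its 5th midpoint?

-2.15625

g(-2.5) = 2.5 > 0, so the root lies in [-2.5, -2]
g(-2.25) = 0.625 > 0, so the root lies in [-2.25, -2]
g(-2.125) = -0.21875 < 0, so the root lies in [-2.25, -2.125]
g(-2.1875) = 0.1953 > 0, so the root lies in [-2.1875, -2.125]
g(-2.15625) = -0.0137 < 0, so the root lies in [-2.1875, -2.15625]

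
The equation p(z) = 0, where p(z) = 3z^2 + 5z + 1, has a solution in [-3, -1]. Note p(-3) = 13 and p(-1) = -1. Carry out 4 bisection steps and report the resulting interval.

midpoint -2: p = 3 > 0 → [-2, -1]
midpoint -1.5: p = 0.25 > 0 → [-1.5, -1]
midpoint -1.25: p = -0.5625 < 0 → [-1.5, -1.25]
midpoint -1.375: p = -0.2031 < 0 → [-1.5, -1.375]

[-1.5, -1.375]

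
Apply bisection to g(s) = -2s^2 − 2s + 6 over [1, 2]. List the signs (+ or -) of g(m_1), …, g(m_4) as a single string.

-+--

m = 1.5, g(m) = -1.5 (−); new bracket [1, 1.5]
m = 1.25, g(m) = 0.375 (+); new bracket [1.25, 1.5]
m = 1.375, g(m) = -0.53125 (−); new bracket [1.25, 1.375]
m = 1.3125, g(m) = -0.0703 (−); new bracket [1.25, 1.3125]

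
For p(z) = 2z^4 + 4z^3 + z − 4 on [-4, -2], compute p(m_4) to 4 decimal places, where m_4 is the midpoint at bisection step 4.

3.6724

z = -3 gives p = 47, positive; keep [-3, -2]
z = -2.5 gives p = 9.125, positive; keep [-2.5, -2]
z = -2.25 gives p = -0.554688, negative; keep [-2.5, -2.25]
z = -2.375 gives p = 3.6724, positive; keep [-2.375, -2.25]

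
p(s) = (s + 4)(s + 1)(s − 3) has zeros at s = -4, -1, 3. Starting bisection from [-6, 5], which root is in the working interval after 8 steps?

3

s = -0.5 gives p = -6.125, negative; keep [-0.5, 5]
s = 2.25 gives p = -15.234375, negative; keep [2.25, 5]
s = 3.625 gives p = 22.041016, positive; keep [2.25, 3.625]
s = 2.9375 gives p = -1.7073, negative; keep [2.9375, 3.625]
s = 3.28125 gives p = 8.7674, positive; keep [2.9375, 3.28125]
s = 3.109375 gives p = 3.1954, positive; keep [2.9375, 3.109375]
s = 3.0234375 gives p = 0.6623, positive; keep [2.9375, 3.0234375]
s = 2.98046875 gives p = -0.5427, negative; keep [2.98046875, 3.0234375]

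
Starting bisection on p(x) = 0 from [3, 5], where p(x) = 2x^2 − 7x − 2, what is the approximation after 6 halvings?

3.78125

m = 4, p(m) = 2 (+); new bracket [3, 4]
m = 3.5, p(m) = -2 (−); new bracket [3.5, 4]
m = 3.75, p(m) = -0.125 (−); new bracket [3.75, 4]
m = 3.875, p(m) = 0.9062 (+); new bracket [3.75, 3.875]
m = 3.8125, p(m) = 0.3828 (+); new bracket [3.75, 3.8125]
m = 3.78125, p(m) = 0.127 (+); new bracket [3.75, 3.78125]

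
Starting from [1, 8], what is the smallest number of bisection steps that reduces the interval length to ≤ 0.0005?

Width after n steps is 7/2^n. Need 2^n ≥ 7/0.0005 = 14000.
2^13 = 8192 < 14000 ≤ 2^14 = 16384, so n = 14.

14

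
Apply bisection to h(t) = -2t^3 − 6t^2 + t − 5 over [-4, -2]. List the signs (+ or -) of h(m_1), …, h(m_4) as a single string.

-+-+

midpoint -3: h = -8 < 0 → [-4, -3]
midpoint -3.5: h = 3.75 > 0 → [-3.5, -3]
midpoint -3.25: h = -2.96875 < 0 → [-3.5, -3.25]
midpoint -3.375: h = 0.168 > 0 → [-3.375, -3.25]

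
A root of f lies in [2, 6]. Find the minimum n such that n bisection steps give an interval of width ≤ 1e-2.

Width after n steps is 4/2^n. Need 2^n ≥ 4/1e-2 = 400.
2^8 = 256 < 400 ≤ 2^9 = 512, so n = 9.

9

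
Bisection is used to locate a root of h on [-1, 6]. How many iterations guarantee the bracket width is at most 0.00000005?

28

Width after n steps is 7/2^n. Need 2^n ≥ 7/0.00000005 = 140000000.
2^27 = 134217728 < 140000000 ≤ 2^28 = 268435456, so n = 28.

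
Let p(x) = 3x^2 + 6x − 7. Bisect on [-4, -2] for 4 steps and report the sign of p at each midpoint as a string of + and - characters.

+--+

x = -3 gives p = 2, positive; keep [-3, -2]
x = -2.5 gives p = -3.25, negative; keep [-3, -2.5]
x = -2.75 gives p = -0.8125, negative; keep [-3, -2.75]
x = -2.875 gives p = 0.5469, positive; keep [-2.875, -2.75]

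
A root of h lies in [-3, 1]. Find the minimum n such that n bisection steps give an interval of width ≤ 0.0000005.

23

Width after n steps is 4/2^n. Need 2^n ≥ 4/0.0000005 = 8000000.
2^22 = 4194304 < 8000000 ≤ 2^23 = 8388608, so n = 23.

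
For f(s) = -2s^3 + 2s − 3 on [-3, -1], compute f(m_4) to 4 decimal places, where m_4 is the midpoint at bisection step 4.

s = -2 gives f = 9, positive; keep [-2, -1]
s = -1.5 gives f = 0.75, positive; keep [-1.5, -1]
s = -1.25 gives f = -1.59375, negative; keep [-1.5, -1.25]
s = -1.375 gives f = -0.5508, negative; keep [-1.5, -1.375]

-0.5508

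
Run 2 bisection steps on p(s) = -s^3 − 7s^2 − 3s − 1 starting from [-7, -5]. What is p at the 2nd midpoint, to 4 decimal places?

p(-6) = -19 < 0, so the root lies in [-7, -6]
p(-6.5) = -2.625 < 0, so the root lies in [-7, -6.5]

-2.6250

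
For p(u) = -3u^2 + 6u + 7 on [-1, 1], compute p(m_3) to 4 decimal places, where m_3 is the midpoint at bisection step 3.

0.8125

p(0) = 7 > 0, so the root lies in [-1, 0]
p(-0.5) = 3.25 > 0, so the root lies in [-1, -0.5]
p(-0.75) = 0.8125 > 0, so the root lies in [-1, -0.75]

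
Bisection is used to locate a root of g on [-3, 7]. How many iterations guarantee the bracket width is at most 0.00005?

Width after n steps is 10/2^n. Need 2^n ≥ 10/0.00005 = 200000.
2^17 = 131072 < 200000 ≤ 2^18 = 262144, so n = 18.

18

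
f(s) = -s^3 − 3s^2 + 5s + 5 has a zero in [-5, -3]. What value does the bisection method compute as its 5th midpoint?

s = -4 gives f = 1, positive; keep [-4, -3]
s = -3.5 gives f = -6.375, negative; keep [-4, -3.5]
s = -3.75 gives f = -3.203125, negative; keep [-4, -3.75]
s = -3.875 gives f = -1.2363, negative; keep [-4, -3.875]
s = -3.9375 gives f = -0.1526, negative; keep [-4, -3.9375]

-3.9375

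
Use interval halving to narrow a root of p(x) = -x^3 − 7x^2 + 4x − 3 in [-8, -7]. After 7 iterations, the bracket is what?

[-7.5859375, -7.578125]

x = -7.5 gives p = -4.875, negative; keep [-8, -7.5]
x = -7.75 gives p = 11.046875, positive; keep [-7.75, -7.5]
x = -7.625 gives p = 2.837891, positive; keep [-7.625, -7.5]
x = -7.5625 gives p = -1.0798, negative; keep [-7.625, -7.5625]
x = -7.59375 gives p = 0.8636, positive; keep [-7.59375, -7.5625]
x = -7.578125 gives p = -0.1119, negative; keep [-7.59375, -7.578125]
x = -7.5859375 gives p = 0.3749, positive; keep [-7.5859375, -7.578125]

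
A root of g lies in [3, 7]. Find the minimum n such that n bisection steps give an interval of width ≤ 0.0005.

13

Width after n steps is 4/2^n. Need 2^n ≥ 4/0.0005 = 8000.
2^12 = 4096 < 8000 ≤ 2^13 = 8192, so n = 13.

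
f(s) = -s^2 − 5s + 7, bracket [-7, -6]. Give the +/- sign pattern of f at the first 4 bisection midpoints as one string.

--+-

s = -6.5 gives f = -2.75, negative; keep [-6.5, -6]
s = -6.25 gives f = -0.8125, negative; keep [-6.25, -6]
s = -6.125 gives f = 0.109375, positive; keep [-6.25, -6.125]
s = -6.1875 gives f = -0.3477, negative; keep [-6.1875, -6.125]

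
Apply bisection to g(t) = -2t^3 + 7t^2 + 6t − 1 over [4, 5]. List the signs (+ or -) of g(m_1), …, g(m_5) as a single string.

--++-

g(4.5) = -14.5 < 0, so the root lies in [4, 4.5]
g(4.25) = -2.59375 < 0, so the root lies in [4, 4.25]
g(4.125) = 2.480469 > 0, so the root lies in [4.125, 4.25]
g(4.1875) = 0.0142 > 0, so the root lies in [4.1875, 4.25]
g(4.21875) = -1.2719 < 0, so the root lies in [4.1875, 4.21875]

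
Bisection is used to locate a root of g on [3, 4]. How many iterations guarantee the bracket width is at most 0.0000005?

21

Width after n steps is 1/2^n. Need 2^n ≥ 1/0.0000005 = 2000000.
2^20 = 1048576 < 2000000 ≤ 2^21 = 2097152, so n = 21.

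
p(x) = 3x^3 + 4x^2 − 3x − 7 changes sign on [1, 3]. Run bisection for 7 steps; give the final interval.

x = 2 gives p = 27, positive; keep [1, 2]
x = 1.5 gives p = 7.625, positive; keep [1, 1.5]
x = 1.25 gives p = 1.359375, positive; keep [1, 1.25]
x = 1.125 gives p = -1.041, negative; keep [1.125, 1.25]
x = 1.1875 gives p = 0.1018, positive; keep [1.125, 1.1875]
x = 1.15625 gives p = -0.4837, negative; keep [1.15625, 1.1875]
x = 1.171875 gives p = -0.1945, negative; keep [1.171875, 1.1875]

[1.171875, 1.1875]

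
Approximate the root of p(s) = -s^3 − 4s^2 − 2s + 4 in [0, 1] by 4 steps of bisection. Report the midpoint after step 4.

midpoint 0.5: p = 1.875 > 0 → [0.5, 1]
midpoint 0.75: p = -0.171875 < 0 → [0.5, 0.75]
midpoint 0.625: p = 0.943359 > 0 → [0.625, 0.75]
midpoint 0.6875: p = 0.4094 > 0 → [0.6875, 0.75]

0.6875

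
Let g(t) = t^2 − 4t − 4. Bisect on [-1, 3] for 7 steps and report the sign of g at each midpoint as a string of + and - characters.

----+-+

g(1) = -7 < 0, so the root lies in [-1, 1]
g(0) = -4 < 0, so the root lies in [-1, 0]
g(-0.5) = -1.75 < 0, so the root lies in [-1, -0.5]
g(-0.75) = -0.4375 < 0, so the root lies in [-1, -0.75]
g(-0.875) = 0.2656 > 0, so the root lies in [-0.875, -0.75]
g(-0.8125) = -0.0898 < 0, so the root lies in [-0.875, -0.8125]
g(-0.84375) = 0.0869 > 0, so the root lies in [-0.84375, -0.8125]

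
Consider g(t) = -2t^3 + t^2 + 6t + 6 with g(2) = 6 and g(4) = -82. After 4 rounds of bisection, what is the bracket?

midpoint 3: g = -21 < 0 → [2, 3]
midpoint 2.5: g = -4 < 0 → [2, 2.5]
midpoint 2.25: g = 1.78125 > 0 → [2.25, 2.5]
midpoint 2.375: g = -0.9023 < 0 → [2.25, 2.375]

[2.25, 2.375]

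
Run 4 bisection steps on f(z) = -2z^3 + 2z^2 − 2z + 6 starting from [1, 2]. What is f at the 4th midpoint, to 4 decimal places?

0.1284

f(1.5) = 0.75 > 0, so the root lies in [1.5, 2]
f(1.75) = -2.09375 < 0, so the root lies in [1.5, 1.75]
f(1.625) = -0.550781 < 0, so the root lies in [1.5, 1.625]
f(1.5625) = 0.1284 > 0, so the root lies in [1.5625, 1.625]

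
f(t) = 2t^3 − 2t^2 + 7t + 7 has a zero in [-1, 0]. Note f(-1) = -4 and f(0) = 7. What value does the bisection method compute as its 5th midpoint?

-0.71875

f(-0.5) = 2.75 > 0, so the root lies in [-1, -0.5]
f(-0.75) = -0.21875 < 0, so the root lies in [-0.75, -0.5]
f(-0.625) = 1.355469 > 0, so the root lies in [-0.75, -0.625]
f(-0.6875) = 0.5923 > 0, so the root lies in [-0.75, -0.6875]
f(-0.71875) = 0.1929 > 0, so the root lies in [-0.75, -0.71875]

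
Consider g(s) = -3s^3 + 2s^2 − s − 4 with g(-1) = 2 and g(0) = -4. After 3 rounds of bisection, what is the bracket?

[-0.875, -0.75]

g(-0.5) = -2.625 < 0, so the root lies in [-1, -0.5]
g(-0.75) = -0.859375 < 0, so the root lies in [-1, -0.75]
g(-0.875) = 0.416016 > 0, so the root lies in [-0.875, -0.75]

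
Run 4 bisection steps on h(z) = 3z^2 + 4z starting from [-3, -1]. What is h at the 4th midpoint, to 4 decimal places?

0.1719

midpoint -2: h = 4 > 0 → [-2, -1]
midpoint -1.5: h = 0.75 > 0 → [-1.5, -1]
midpoint -1.25: h = -0.3125 < 0 → [-1.5, -1.25]
midpoint -1.375: h = 0.1719 > 0 → [-1.375, -1.25]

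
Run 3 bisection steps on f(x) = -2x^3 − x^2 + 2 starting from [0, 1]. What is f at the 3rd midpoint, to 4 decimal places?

f(0.5) = 1.5 > 0, so the root lies in [0.5, 1]
f(0.75) = 0.59375 > 0, so the root lies in [0.75, 1]
f(0.875) = -0.105469 < 0, so the root lies in [0.75, 0.875]

-0.1055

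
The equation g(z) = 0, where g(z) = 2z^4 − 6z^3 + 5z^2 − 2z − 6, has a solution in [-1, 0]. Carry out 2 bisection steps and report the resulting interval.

g(-0.5) = -2.875 < 0, so the root lies in [-1, -0.5]
g(-0.75) = 1.476562 > 0, so the root lies in [-0.75, -0.5]

[-0.75, -0.5]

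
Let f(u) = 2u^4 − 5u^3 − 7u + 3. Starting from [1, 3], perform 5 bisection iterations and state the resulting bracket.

midpoint 2: f = -19 < 0 → [2, 3]
midpoint 2.5: f = -14.5 < 0 → [2.5, 3]
midpoint 2.75: f = -5.851562 < 0 → [2.75, 3]
midpoint 2.875: f = 0.6978 > 0 → [2.75, 2.875]
midpoint 2.8125: f = -2.7829 < 0 → [2.8125, 2.875]

[2.8125, 2.875]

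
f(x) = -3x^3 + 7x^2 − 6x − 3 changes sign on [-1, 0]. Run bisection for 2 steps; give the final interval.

[-0.5, -0.25]

midpoint -0.5: f = 2.125 > 0 → [-0.5, 0]
midpoint -0.25: f = -1.015625 < 0 → [-0.5, -0.25]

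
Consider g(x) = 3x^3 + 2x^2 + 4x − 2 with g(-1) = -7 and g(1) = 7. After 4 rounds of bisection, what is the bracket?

[0.375, 0.5]

x = 0 gives g = -2, negative; keep [0, 1]
x = 0.5 gives g = 0.875, positive; keep [0, 0.5]
x = 0.25 gives g = -0.828125, negative; keep [0.25, 0.5]
x = 0.375 gives g = -0.0605, negative; keep [0.375, 0.5]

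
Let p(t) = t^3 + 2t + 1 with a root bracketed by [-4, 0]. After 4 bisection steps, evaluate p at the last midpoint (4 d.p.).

0.4844

m = -2, p(m) = -11 (−); new bracket [-2, 0]
m = -1, p(m) = -2 (−); new bracket [-1, 0]
m = -0.5, p(m) = -0.125 (−); new bracket [-0.5, 0]
m = -0.25, p(m) = 0.4844 (+); new bracket [-0.5, -0.25]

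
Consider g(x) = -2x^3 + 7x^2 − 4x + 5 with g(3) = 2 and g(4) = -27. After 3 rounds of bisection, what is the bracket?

midpoint 3.5: g = -9 < 0 → [3, 3.5]
midpoint 3.25: g = -2.71875 < 0 → [3, 3.25]
midpoint 3.125: g = -0.175781 < 0 → [3, 3.125]

[3, 3.125]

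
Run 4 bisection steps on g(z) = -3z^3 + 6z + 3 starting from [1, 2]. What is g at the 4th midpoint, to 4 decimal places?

0.9309

m = 1.5, g(m) = 1.875 (+); new bracket [1.5, 2]
m = 1.75, g(m) = -2.578125 (−); new bracket [1.5, 1.75]
m = 1.625, g(m) = -0.123047 (−); new bracket [1.5, 1.625]
m = 1.5625, g(m) = 0.9309 (+); new bracket [1.5625, 1.625]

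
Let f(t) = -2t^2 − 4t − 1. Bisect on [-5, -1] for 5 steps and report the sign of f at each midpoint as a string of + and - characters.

--+-+

midpoint -3: f = -7 < 0 → [-3, -1]
midpoint -2: f = -1 < 0 → [-2, -1]
midpoint -1.5: f = 0.5 > 0 → [-2, -1.5]
midpoint -1.75: f = -0.125 < 0 → [-1.75, -1.5]
midpoint -1.625: f = 0.2188 > 0 → [-1.75, -1.625]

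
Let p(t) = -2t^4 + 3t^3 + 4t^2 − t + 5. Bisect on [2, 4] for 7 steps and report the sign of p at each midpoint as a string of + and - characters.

--++-+-

m = 3, p(m) = -43 (−); new bracket [2, 3]
m = 2.5, p(m) = -3.75 (−); new bracket [2, 2.5]
m = 2.25, p(m) = 5.914062 (+); new bracket [2.25, 2.5]
m = 2.375, p(m) = 1.7437 (+); new bracket [2.375, 2.5]
m = 2.4375, p(m) = -0.826 (−); new bracket [2.375, 2.4375]
m = 2.40625, p(m) = 0.5016 (+); new bracket [2.40625, 2.4375]
m = 2.421875, p(m) = -0.1513 (−); new bracket [2.40625, 2.421875]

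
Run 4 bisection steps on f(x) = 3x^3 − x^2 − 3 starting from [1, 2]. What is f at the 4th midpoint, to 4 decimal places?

-0.5305

f(1.5) = 4.875 > 0, so the root lies in [1, 1.5]
f(1.25) = 1.296875 > 0, so the root lies in [1, 1.25]
f(1.125) = 0.005859 > 0, so the root lies in [1, 1.125]
f(1.0625) = -0.5305 < 0, so the root lies in [1.0625, 1.125]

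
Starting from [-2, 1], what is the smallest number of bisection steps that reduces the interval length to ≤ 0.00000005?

Width after n steps is 3/2^n. Need 2^n ≥ 3/0.00000005 = 60000000.
2^25 = 33554432 < 60000000 ≤ 2^26 = 67108864, so n = 26.

26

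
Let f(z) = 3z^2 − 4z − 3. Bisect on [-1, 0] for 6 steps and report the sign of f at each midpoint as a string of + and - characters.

-+++-+

f(-0.5) = -0.25 < 0, so the root lies in [-1, -0.5]
f(-0.75) = 1.6875 > 0, so the root lies in [-0.75, -0.5]
f(-0.625) = 0.671875 > 0, so the root lies in [-0.625, -0.5]
f(-0.5625) = 0.1992 > 0, so the root lies in [-0.5625, -0.5]
f(-0.53125) = -0.0283 < 0, so the root lies in [-0.5625, -0.53125]
f(-0.546875) = 0.0847 > 0, so the root lies in [-0.546875, -0.53125]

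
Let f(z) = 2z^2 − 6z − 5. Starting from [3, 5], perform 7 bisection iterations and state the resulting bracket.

[3.671875, 3.6875]

z = 4 gives f = 3, positive; keep [3, 4]
z = 3.5 gives f = -1.5, negative; keep [3.5, 4]
z = 3.75 gives f = 0.625, positive; keep [3.5, 3.75]
z = 3.625 gives f = -0.4688, negative; keep [3.625, 3.75]
z = 3.6875 gives f = 0.0703, positive; keep [3.625, 3.6875]
z = 3.65625 gives f = -0.2012, negative; keep [3.65625, 3.6875]
z = 3.671875 gives f = -0.0659, negative; keep [3.671875, 3.6875]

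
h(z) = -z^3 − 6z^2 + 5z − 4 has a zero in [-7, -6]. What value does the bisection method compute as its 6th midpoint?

z = -6.5 gives h = -15.375, negative; keep [-7, -6.5]
z = -6.75 gives h = -3.578125, negative; keep [-7, -6.75]
z = -6.875 gives h = 2.982422, positive; keep [-6.875, -6.75]
z = -6.8125 gives h = -0.3542, negative; keep [-6.875, -6.8125]
z = -6.84375 gives h = 1.2999, positive; keep [-6.84375, -6.8125]
z = -6.828125 gives h = 0.4693, positive; keep [-6.828125, -6.8125]

-6.828125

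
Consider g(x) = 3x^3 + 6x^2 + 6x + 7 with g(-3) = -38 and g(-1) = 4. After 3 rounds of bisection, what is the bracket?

[-1.75, -1.5]

m = -2, g(m) = -5 (−); new bracket [-2, -1]
m = -1.5, g(m) = 1.375 (+); new bracket [-2, -1.5]
m = -1.75, g(m) = -1.203125 (−); new bracket [-1.75, -1.5]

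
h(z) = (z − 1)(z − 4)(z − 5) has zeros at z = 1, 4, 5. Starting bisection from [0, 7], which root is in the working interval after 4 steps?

1

midpoint 3.5: h = 1.875 > 0 → [0, 3.5]
midpoint 1.75: h = 5.484375 > 0 → [0, 1.75]
midpoint 0.875: h = -1.611328 < 0 → [0.875, 1.75]
midpoint 1.3125: h = 3.0969 > 0 → [0.875, 1.3125]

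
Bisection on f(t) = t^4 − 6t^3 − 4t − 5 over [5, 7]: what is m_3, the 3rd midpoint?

t = 6 gives f = -29, negative; keep [6, 7]
t = 6.5 gives f = 106.3125, positive; keep [6, 6.5]
t = 6.25 gives f = 31.035156, positive; keep [6, 6.25]

6.25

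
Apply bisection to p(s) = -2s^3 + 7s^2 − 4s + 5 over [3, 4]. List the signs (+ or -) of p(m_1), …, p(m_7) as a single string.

---+++-

p(3.5) = -9 < 0, so the root lies in [3, 3.5]
p(3.25) = -2.71875 < 0, so the root lies in [3, 3.25]
p(3.125) = -0.175781 < 0, so the root lies in [3, 3.125]
p(3.0625) = 0.9565 > 0, so the root lies in [3.0625, 3.125]
p(3.09375) = 0.4017 > 0, so the root lies in [3.09375, 3.125]
p(3.109375) = 0.1158 > 0, so the root lies in [3.109375, 3.125]
p(3.1171875) = -0.0293 < 0, so the root lies in [3.109375, 3.1171875]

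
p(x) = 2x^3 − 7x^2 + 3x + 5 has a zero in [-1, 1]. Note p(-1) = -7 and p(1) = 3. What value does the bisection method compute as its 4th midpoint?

midpoint 0: p = 5 > 0 → [-1, 0]
midpoint -0.5: p = 1.5 > 0 → [-1, -0.5]
midpoint -0.75: p = -2.03125 < 0 → [-0.75, -0.5]
midpoint -0.625: p = -0.0977 < 0 → [-0.625, -0.5]

-0.625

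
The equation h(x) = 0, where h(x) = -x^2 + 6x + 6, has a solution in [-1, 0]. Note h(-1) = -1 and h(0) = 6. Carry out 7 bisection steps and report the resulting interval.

h(-0.5) = 2.75 > 0, so the root lies in [-1, -0.5]
h(-0.75) = 0.9375 > 0, so the root lies in [-1, -0.75]
h(-0.875) = -0.015625 < 0, so the root lies in [-0.875, -0.75]
h(-0.8125) = 0.4648 > 0, so the root lies in [-0.875, -0.8125]
h(-0.84375) = 0.2256 > 0, so the root lies in [-0.875, -0.84375]
h(-0.859375) = 0.1052 > 0, so the root lies in [-0.875, -0.859375]
h(-0.8671875) = 0.0449 > 0, so the root lies in [-0.875, -0.8671875]

[-0.875, -0.8671875]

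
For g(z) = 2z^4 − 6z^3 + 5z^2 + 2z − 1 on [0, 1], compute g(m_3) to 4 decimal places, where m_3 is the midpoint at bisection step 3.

m = 0.5, g(m) = 0.625 (+); new bracket [0, 0.5]
m = 0.25, g(m) = -0.273438 (−); new bracket [0.25, 0.5]
m = 0.375, g(m) = 0.17627 (+); new bracket [0.25, 0.375]

0.1763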